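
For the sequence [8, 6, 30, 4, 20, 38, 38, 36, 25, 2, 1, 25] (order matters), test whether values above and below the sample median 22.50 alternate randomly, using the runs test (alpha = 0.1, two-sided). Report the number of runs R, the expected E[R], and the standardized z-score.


Step 1: Compute median = 22.50; label A = above, B = below.
Labels in order: BBABBAAAABBA  (n_A = 6, n_B = 6)
Step 2: Count runs R = 6.
Step 3: Under H0 (random ordering), E[R] = 2*n_A*n_B/(n_A+n_B) + 1 = 2*6*6/12 + 1 = 7.0000.
        Var[R] = 2*n_A*n_B*(2*n_A*n_B - n_A - n_B) / ((n_A+n_B)^2 * (n_A+n_B-1)) = 4320/1584 = 2.7273.
        SD[R] = 1.6514.
Step 4: Continuity-corrected z = (R + 0.5 - E[R]) / SD[R] = (6 + 0.5 - 7.0000) / 1.6514 = -0.3028.
Step 5: Two-sided p-value via normal approximation = 2*(1 - Phi(|z|)) = 0.762069.
Step 6: alpha = 0.1. fail to reject H0.

R = 6, z = -0.3028, p = 0.762069, fail to reject H0.


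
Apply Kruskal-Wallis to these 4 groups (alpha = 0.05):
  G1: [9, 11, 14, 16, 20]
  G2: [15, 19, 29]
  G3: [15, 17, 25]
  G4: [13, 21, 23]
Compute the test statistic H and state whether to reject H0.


Step 1: Combine all N = 14 observations and assign midranks.
sorted (value, group, rank): (9,G1,1), (11,G1,2), (13,G4,3), (14,G1,4), (15,G2,5.5), (15,G3,5.5), (16,G1,7), (17,G3,8), (19,G2,9), (20,G1,10), (21,G4,11), (23,G4,12), (25,G3,13), (29,G2,14)
Step 2: Sum ranks within each group.
R_1 = 24 (n_1 = 5)
R_2 = 28.5 (n_2 = 3)
R_3 = 26.5 (n_3 = 3)
R_4 = 26 (n_4 = 3)
Step 3: H = 12/(N(N+1)) * sum(R_i^2/n_i) - 3(N+1)
     = 12/(14*15) * (24^2/5 + 28.5^2/3 + 26.5^2/3 + 26^2/3) - 3*15
     = 0.057143 * 845.367 - 45
     = 3.306667.
Step 4: Ties present; correction factor C = 1 - 6/(14^3 - 14) = 0.997802. Corrected H = 3.306667 / 0.997802 = 3.313950.
Step 5: Under H0, H ~ chi^2(3); p-value = 0.345706.
Step 6: alpha = 0.05. fail to reject H0.

H = 3.3140, df = 3, p = 0.345706, fail to reject H0.


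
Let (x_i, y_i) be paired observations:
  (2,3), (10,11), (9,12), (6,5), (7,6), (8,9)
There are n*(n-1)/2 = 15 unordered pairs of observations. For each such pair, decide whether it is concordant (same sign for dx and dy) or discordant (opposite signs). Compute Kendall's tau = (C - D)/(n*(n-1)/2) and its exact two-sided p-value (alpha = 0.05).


Step 1: Enumerate the 15 unordered pairs (i,j) with i<j and classify each by sign(x_j-x_i) * sign(y_j-y_i).
  (1,2):dx=+8,dy=+8->C; (1,3):dx=+7,dy=+9->C; (1,4):dx=+4,dy=+2->C; (1,5):dx=+5,dy=+3->C
  (1,6):dx=+6,dy=+6->C; (2,3):dx=-1,dy=+1->D; (2,4):dx=-4,dy=-6->C; (2,5):dx=-3,dy=-5->C
  (2,6):dx=-2,dy=-2->C; (3,4):dx=-3,dy=-7->C; (3,5):dx=-2,dy=-6->C; (3,6):dx=-1,dy=-3->C
  (4,5):dx=+1,dy=+1->C; (4,6):dx=+2,dy=+4->C; (5,6):dx=+1,dy=+3->C
Step 2: C = 14, D = 1, total pairs = 15.
Step 3: tau = (C - D)/(n(n-1)/2) = (14 - 1)/15 = 0.866667.
Step 4: Exact two-sided p-value (enumerate n! = 720 permutations of y under H0): p = 0.016667.
Step 5: alpha = 0.05. reject H0.

tau_b = 0.8667 (C=14, D=1), p = 0.016667, reject H0.


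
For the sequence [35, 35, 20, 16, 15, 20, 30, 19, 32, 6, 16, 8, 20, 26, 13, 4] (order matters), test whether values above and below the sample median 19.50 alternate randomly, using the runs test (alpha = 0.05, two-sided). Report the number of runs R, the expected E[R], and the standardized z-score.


Step 1: Compute median = 19.50; label A = above, B = below.
Labels in order: AAABBAABABBBAABB  (n_A = 8, n_B = 8)
Step 2: Count runs R = 8.
Step 3: Under H0 (random ordering), E[R] = 2*n_A*n_B/(n_A+n_B) + 1 = 2*8*8/16 + 1 = 9.0000.
        Var[R] = 2*n_A*n_B*(2*n_A*n_B - n_A - n_B) / ((n_A+n_B)^2 * (n_A+n_B-1)) = 14336/3840 = 3.7333.
        SD[R] = 1.9322.
Step 4: Continuity-corrected z = (R + 0.5 - E[R]) / SD[R] = (8 + 0.5 - 9.0000) / 1.9322 = -0.2588.
Step 5: Two-sided p-value via normal approximation = 2*(1 - Phi(|z|)) = 0.795809.
Step 6: alpha = 0.05. fail to reject H0.

R = 8, z = -0.2588, p = 0.795809, fail to reject H0.


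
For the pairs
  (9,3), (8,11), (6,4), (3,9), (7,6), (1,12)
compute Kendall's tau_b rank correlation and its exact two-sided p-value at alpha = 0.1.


Step 1: Enumerate the 15 unordered pairs (i,j) with i<j and classify each by sign(x_j-x_i) * sign(y_j-y_i).
  (1,2):dx=-1,dy=+8->D; (1,3):dx=-3,dy=+1->D; (1,4):dx=-6,dy=+6->D; (1,5):dx=-2,dy=+3->D
  (1,6):dx=-8,dy=+9->D; (2,3):dx=-2,dy=-7->C; (2,4):dx=-5,dy=-2->C; (2,5):dx=-1,dy=-5->C
  (2,6):dx=-7,dy=+1->D; (3,4):dx=-3,dy=+5->D; (3,5):dx=+1,dy=+2->C; (3,6):dx=-5,dy=+8->D
  (4,5):dx=+4,dy=-3->D; (4,6):dx=-2,dy=+3->D; (5,6):dx=-6,dy=+6->D
Step 2: C = 4, D = 11, total pairs = 15.
Step 3: tau = (C - D)/(n(n-1)/2) = (4 - 11)/15 = -0.466667.
Step 4: Exact two-sided p-value (enumerate n! = 720 permutations of y under H0): p = 0.272222.
Step 5: alpha = 0.1. fail to reject H0.

tau_b = -0.4667 (C=4, D=11), p = 0.272222, fail to reject H0.


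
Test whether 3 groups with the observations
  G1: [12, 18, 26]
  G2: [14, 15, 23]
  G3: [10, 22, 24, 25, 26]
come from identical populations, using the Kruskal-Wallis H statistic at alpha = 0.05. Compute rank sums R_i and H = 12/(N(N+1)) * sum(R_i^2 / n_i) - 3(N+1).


Step 1: Combine all N = 11 observations and assign midranks.
sorted (value, group, rank): (10,G3,1), (12,G1,2), (14,G2,3), (15,G2,4), (18,G1,5), (22,G3,6), (23,G2,7), (24,G3,8), (25,G3,9), (26,G1,10.5), (26,G3,10.5)
Step 2: Sum ranks within each group.
R_1 = 17.5 (n_1 = 3)
R_2 = 14 (n_2 = 3)
R_3 = 34.5 (n_3 = 5)
Step 3: H = 12/(N(N+1)) * sum(R_i^2/n_i) - 3(N+1)
     = 12/(11*12) * (17.5^2/3 + 14^2/3 + 34.5^2/5) - 3*12
     = 0.090909 * 405.467 - 36
     = 0.860606.
Step 4: Ties present; correction factor C = 1 - 6/(11^3 - 11) = 0.995455. Corrected H = 0.860606 / 0.995455 = 0.864536.
Step 5: Under H0, H ~ chi^2(2); p-value = 0.649035.
Step 6: alpha = 0.05. fail to reject H0.

H = 0.8645, df = 2, p = 0.649035, fail to reject H0.


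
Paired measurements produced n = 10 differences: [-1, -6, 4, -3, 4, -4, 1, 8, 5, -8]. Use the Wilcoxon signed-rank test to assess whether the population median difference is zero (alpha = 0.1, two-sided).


Step 1: Drop any zero differences (none here) and take |d_i|.
|d| = [1, 6, 4, 3, 4, 4, 1, 8, 5, 8]
Step 2: Midrank |d_i| (ties get averaged ranks).
ranks: |1|->1.5, |6|->8, |4|->5, |3|->3, |4|->5, |4|->5, |1|->1.5, |8|->9.5, |5|->7, |8|->9.5
Step 3: Attach original signs; sum ranks with positive sign and with negative sign.
W+ = 5 + 5 + 1.5 + 9.5 + 7 = 28
W- = 1.5 + 8 + 3 + 5 + 9.5 = 27
(Check: W+ + W- = 55 should equal n(n+1)/2 = 55.)
Step 4: Test statistic W = min(W+, W-) = 27.
Step 5: Ties in |d|, so use the tie-corrected normal approximation.
        E[W] = n(n+1)/4 = 10*11/4 = 27.5.
        Tie groups: |d|=1 (t=2), |d|=4 (t=3), |d|=8 (t=2); sum(t^3 - t) = 36.
        Var[W] = n(n+1)(2n+1)/24 - sum(t^3-t)/48 = 2310/24 - 36/48 = 95.5.
        z = (W - E[W]) / sqrt(Var[W]) = (27 - 27.5) / 9.7724 = -0.0512.
        Two-sided p = 2*Phi(z) = 0.959194.
Step 6: alpha = 0.1. fail to reject H0.

W+ = 28, W- = 27, W = min = 27, p = 0.959194, fail to reject H0.


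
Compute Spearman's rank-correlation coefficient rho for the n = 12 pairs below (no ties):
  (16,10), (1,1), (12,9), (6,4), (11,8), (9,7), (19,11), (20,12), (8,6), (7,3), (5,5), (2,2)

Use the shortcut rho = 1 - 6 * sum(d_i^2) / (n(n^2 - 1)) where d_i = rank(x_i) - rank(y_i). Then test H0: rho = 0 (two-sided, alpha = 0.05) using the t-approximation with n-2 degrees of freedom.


Step 1: Rank x and y separately (midranks; no ties here).
rank(x): 16->10, 1->1, 12->9, 6->4, 11->8, 9->7, 19->11, 20->12, 8->6, 7->5, 5->3, 2->2
rank(y): 10->10, 1->1, 9->9, 4->4, 8->8, 7->7, 11->11, 12->12, 6->6, 3->3, 5->5, 2->2
Step 2: d_i = R_x(i) - R_y(i); compute d_i^2.
  (10-10)^2=0, (1-1)^2=0, (9-9)^2=0, (4-4)^2=0, (8-8)^2=0, (7-7)^2=0, (11-11)^2=0, (12-12)^2=0, (6-6)^2=0, (5-3)^2=4, (3-5)^2=4, (2-2)^2=0
sum(d^2) = 8.
Step 3: rho = 1 - 6*8 / (12*(12^2 - 1)) = 1 - 48/1716 = 0.972028.
Step 4: Under H0, t = rho * sqrt((n-2)/(1-rho^2)) = 13.0876 ~ t(10).
Step 5: Two-sided p-value from the t-distribution with 10 df = 0.000000.
Step 6: alpha = 0.05. reject H0.

rho = 0.9720, p = 0.000000, reject H0 at alpha = 0.05.


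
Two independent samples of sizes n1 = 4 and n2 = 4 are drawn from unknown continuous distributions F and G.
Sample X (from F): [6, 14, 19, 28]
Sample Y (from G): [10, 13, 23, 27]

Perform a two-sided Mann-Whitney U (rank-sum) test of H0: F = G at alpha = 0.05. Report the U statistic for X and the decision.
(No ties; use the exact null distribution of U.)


Step 1: Combine and sort all 8 observations; assign midranks.
sorted (value, group): (6,X), (10,Y), (13,Y), (14,X), (19,X), (23,Y), (27,Y), (28,X)
ranks: 6->1, 10->2, 13->3, 14->4, 19->5, 23->6, 27->7, 28->8
Step 2: Rank sum for X: R1 = 1 + 4 + 5 + 8 = 18.
Step 3: U_X = R1 - n1(n1+1)/2 = 18 - 4*5/2 = 18 - 10 = 8.
       U_Y = n1*n2 - U_X = 16 - 8 = 8.
Step 4: No ties, so the exact null distribution of U (based on enumerating the C(8,4) = 70 equally likely rank assignments) gives the two-sided p-value.
Step 5: p-value = 1.000000; compare to alpha = 0.05. fail to reject H0.

U_X = 8, p = 1.000000, fail to reject H0 at alpha = 0.05.


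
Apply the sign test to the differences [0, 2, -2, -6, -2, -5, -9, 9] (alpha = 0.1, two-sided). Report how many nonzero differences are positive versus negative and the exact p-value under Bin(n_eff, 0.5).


Step 1: Discard zero differences. Original n = 8; n_eff = number of nonzero differences = 7.
Nonzero differences (with sign): +2, -2, -6, -2, -5, -9, +9
Step 2: Count signs: positive = 2, negative = 5.
Step 3: Under H0: P(positive) = 0.5, so the number of positives S ~ Bin(7, 0.5).
Step 4: Two-sided exact p-value = sum of Bin(7,0.5) probabilities at or below the observed probability = 0.453125.
Step 5: alpha = 0.1. fail to reject H0.

n_eff = 7, pos = 2, neg = 5, p = 0.453125, fail to reject H0.


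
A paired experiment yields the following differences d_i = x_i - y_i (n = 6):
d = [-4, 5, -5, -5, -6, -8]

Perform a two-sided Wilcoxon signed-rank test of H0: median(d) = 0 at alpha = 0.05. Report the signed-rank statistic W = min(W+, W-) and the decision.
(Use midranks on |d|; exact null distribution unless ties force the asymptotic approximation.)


Step 1: Drop any zero differences (none here) and take |d_i|.
|d| = [4, 5, 5, 5, 6, 8]
Step 2: Midrank |d_i| (ties get averaged ranks).
ranks: |4|->1, |5|->3, |5|->3, |5|->3, |6|->5, |8|->6
Step 3: Attach original signs; sum ranks with positive sign and with negative sign.
W+ = 3 = 3
W- = 1 + 3 + 3 + 5 + 6 = 18
(Check: W+ + W- = 21 should equal n(n+1)/2 = 21.)
Step 4: Test statistic W = min(W+, W-) = 3.
Step 5: Ties in |d|, so use the tie-corrected normal approximation.
        E[W] = n(n+1)/4 = 6*7/4 = 10.5.
        Tie groups: |d|=5 (t=3); sum(t^3 - t) = 24.
        Var[W] = n(n+1)(2n+1)/24 - sum(t^3-t)/48 = 546/24 - 24/48 = 22.25.
        z = (W - E[W]) / sqrt(Var[W]) = (3 - 10.5) / 4.7170 = -1.5900.
        Two-sided p = 2*Phi(z) = 0.111836.
Step 6: alpha = 0.05. fail to reject H0.

W+ = 3, W- = 18, W = min = 3, p = 0.111836, fail to reject H0.


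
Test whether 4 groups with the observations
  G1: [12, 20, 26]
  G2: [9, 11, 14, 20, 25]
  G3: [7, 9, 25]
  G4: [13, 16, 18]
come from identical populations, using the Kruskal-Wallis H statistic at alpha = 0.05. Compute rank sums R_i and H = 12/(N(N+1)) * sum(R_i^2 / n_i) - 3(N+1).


Step 1: Combine all N = 14 observations and assign midranks.
sorted (value, group, rank): (7,G3,1), (9,G2,2.5), (9,G3,2.5), (11,G2,4), (12,G1,5), (13,G4,6), (14,G2,7), (16,G4,8), (18,G4,9), (20,G1,10.5), (20,G2,10.5), (25,G2,12.5), (25,G3,12.5), (26,G1,14)
Step 2: Sum ranks within each group.
R_1 = 29.5 (n_1 = 3)
R_2 = 36.5 (n_2 = 5)
R_3 = 16 (n_3 = 3)
R_4 = 23 (n_4 = 3)
Step 3: H = 12/(N(N+1)) * sum(R_i^2/n_i) - 3(N+1)
     = 12/(14*15) * (29.5^2/3 + 36.5^2/5 + 16^2/3 + 23^2/3) - 3*15
     = 0.057143 * 818.2 - 45
     = 1.754286.
Step 4: Ties present; correction factor C = 1 - 18/(14^3 - 14) = 0.993407. Corrected H = 1.754286 / 0.993407 = 1.765929.
Step 5: Under H0, H ~ chi^2(3); p-value = 0.622377.
Step 6: alpha = 0.05. fail to reject H0.

H = 1.7659, df = 3, p = 0.622377, fail to reject H0.


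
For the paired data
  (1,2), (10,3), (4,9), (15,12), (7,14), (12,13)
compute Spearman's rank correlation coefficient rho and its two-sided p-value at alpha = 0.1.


Step 1: Rank x and y separately (midranks; no ties here).
rank(x): 1->1, 10->4, 4->2, 15->6, 7->3, 12->5
rank(y): 2->1, 3->2, 9->3, 12->4, 14->6, 13->5
Step 2: d_i = R_x(i) - R_y(i); compute d_i^2.
  (1-1)^2=0, (4-2)^2=4, (2-3)^2=1, (6-4)^2=4, (3-6)^2=9, (5-5)^2=0
sum(d^2) = 18.
Step 3: rho = 1 - 6*18 / (6*(6^2 - 1)) = 1 - 108/210 = 0.485714.
Step 4: Under H0, t = rho * sqrt((n-2)/(1-rho^2)) = 1.1113 ~ t(4).
Step 5: Two-sided p-value from the t-distribution with 4 df = 0.328723.
Step 6: alpha = 0.1. fail to reject H0.

rho = 0.4857, p = 0.328723, fail to reject H0 at alpha = 0.1.


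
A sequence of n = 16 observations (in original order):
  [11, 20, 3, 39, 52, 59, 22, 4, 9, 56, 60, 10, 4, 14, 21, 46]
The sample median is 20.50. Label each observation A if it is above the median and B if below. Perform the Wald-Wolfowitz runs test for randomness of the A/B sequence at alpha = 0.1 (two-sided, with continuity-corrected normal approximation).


Step 1: Compute median = 20.50; label A = above, B = below.
Labels in order: BBBAAAABBAABBBAA  (n_A = 8, n_B = 8)
Step 2: Count runs R = 6.
Step 3: Under H0 (random ordering), E[R] = 2*n_A*n_B/(n_A+n_B) + 1 = 2*8*8/16 + 1 = 9.0000.
        Var[R] = 2*n_A*n_B*(2*n_A*n_B - n_A - n_B) / ((n_A+n_B)^2 * (n_A+n_B-1)) = 14336/3840 = 3.7333.
        SD[R] = 1.9322.
Step 4: Continuity-corrected z = (R + 0.5 - E[R]) / SD[R] = (6 + 0.5 - 9.0000) / 1.9322 = -1.2939.
Step 5: Two-sided p-value via normal approximation = 2*(1 - Phi(|z|)) = 0.195709.
Step 6: alpha = 0.1. fail to reject H0.

R = 6, z = -1.2939, p = 0.195709, fail to reject H0.


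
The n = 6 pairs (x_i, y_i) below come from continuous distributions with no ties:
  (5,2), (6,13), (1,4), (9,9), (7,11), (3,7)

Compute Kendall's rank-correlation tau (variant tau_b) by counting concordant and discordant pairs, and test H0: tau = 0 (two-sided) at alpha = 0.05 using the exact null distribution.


Step 1: Enumerate the 15 unordered pairs (i,j) with i<j and classify each by sign(x_j-x_i) * sign(y_j-y_i).
  (1,2):dx=+1,dy=+11->C; (1,3):dx=-4,dy=+2->D; (1,4):dx=+4,dy=+7->C; (1,5):dx=+2,dy=+9->C
  (1,6):dx=-2,dy=+5->D; (2,3):dx=-5,dy=-9->C; (2,4):dx=+3,dy=-4->D; (2,5):dx=+1,dy=-2->D
  (2,6):dx=-3,dy=-6->C; (3,4):dx=+8,dy=+5->C; (3,5):dx=+6,dy=+7->C; (3,6):dx=+2,dy=+3->C
  (4,5):dx=-2,dy=+2->D; (4,6):dx=-6,dy=-2->C; (5,6):dx=-4,dy=-4->C
Step 2: C = 10, D = 5, total pairs = 15.
Step 3: tau = (C - D)/(n(n-1)/2) = (10 - 5)/15 = 0.333333.
Step 4: Exact two-sided p-value (enumerate n! = 720 permutations of y under H0): p = 0.469444.
Step 5: alpha = 0.05. fail to reject H0.

tau_b = 0.3333 (C=10, D=5), p = 0.469444, fail to reject H0.


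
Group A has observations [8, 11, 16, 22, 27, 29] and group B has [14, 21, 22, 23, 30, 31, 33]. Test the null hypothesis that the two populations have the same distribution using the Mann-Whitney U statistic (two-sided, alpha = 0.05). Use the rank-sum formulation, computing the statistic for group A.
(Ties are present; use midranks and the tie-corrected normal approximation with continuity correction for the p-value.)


Step 1: Combine and sort all 13 observations; assign midranks.
sorted (value, group): (8,X), (11,X), (14,Y), (16,X), (21,Y), (22,X), (22,Y), (23,Y), (27,X), (29,X), (30,Y), (31,Y), (33,Y)
ranks: 8->1, 11->2, 14->3, 16->4, 21->5, 22->6.5, 22->6.5, 23->8, 27->9, 29->10, 30->11, 31->12, 33->13
Step 2: Rank sum for X: R1 = 1 + 2 + 4 + 6.5 + 9 + 10 = 32.5.
Step 3: U_X = R1 - n1(n1+1)/2 = 32.5 - 6*7/2 = 32.5 - 21 = 11.5.
       U_Y = n1*n2 - U_X = 42 - 11.5 = 30.5.
Step 4: Ties are present, so use the tie-corrected normal approximation (with continuity correction) for the p-value.
Step 5: p-value = 0.197926; compare to alpha = 0.05. fail to reject H0.

U_X = 11.5, p = 0.197926, fail to reject H0 at alpha = 0.05.


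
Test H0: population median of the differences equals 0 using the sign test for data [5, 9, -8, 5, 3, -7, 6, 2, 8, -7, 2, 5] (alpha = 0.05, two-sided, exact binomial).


Step 1: Discard zero differences. Original n = 12; n_eff = number of nonzero differences = 12.
Nonzero differences (with sign): +5, +9, -8, +5, +3, -7, +6, +2, +8, -7, +2, +5
Step 2: Count signs: positive = 9, negative = 3.
Step 3: Under H0: P(positive) = 0.5, so the number of positives S ~ Bin(12, 0.5).
Step 4: Two-sided exact p-value = sum of Bin(12,0.5) probabilities at or below the observed probability = 0.145996.
Step 5: alpha = 0.05. fail to reject H0.

n_eff = 12, pos = 9, neg = 3, p = 0.145996, fail to reject H0.


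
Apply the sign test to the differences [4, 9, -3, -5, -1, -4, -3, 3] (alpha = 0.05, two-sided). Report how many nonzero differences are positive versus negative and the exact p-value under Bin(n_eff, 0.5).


Step 1: Discard zero differences. Original n = 8; n_eff = number of nonzero differences = 8.
Nonzero differences (with sign): +4, +9, -3, -5, -1, -4, -3, +3
Step 2: Count signs: positive = 3, negative = 5.
Step 3: Under H0: P(positive) = 0.5, so the number of positives S ~ Bin(8, 0.5).
Step 4: Two-sided exact p-value = sum of Bin(8,0.5) probabilities at or below the observed probability = 0.726562.
Step 5: alpha = 0.05. fail to reject H0.

n_eff = 8, pos = 3, neg = 5, p = 0.726562, fail to reject H0.


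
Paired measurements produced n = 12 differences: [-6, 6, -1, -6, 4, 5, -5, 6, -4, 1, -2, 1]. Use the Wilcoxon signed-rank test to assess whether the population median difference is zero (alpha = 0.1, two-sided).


Step 1: Drop any zero differences (none here) and take |d_i|.
|d| = [6, 6, 1, 6, 4, 5, 5, 6, 4, 1, 2, 1]
Step 2: Midrank |d_i| (ties get averaged ranks).
ranks: |6|->10.5, |6|->10.5, |1|->2, |6|->10.5, |4|->5.5, |5|->7.5, |5|->7.5, |6|->10.5, |4|->5.5, |1|->2, |2|->4, |1|->2
Step 3: Attach original signs; sum ranks with positive sign and with negative sign.
W+ = 10.5 + 5.5 + 7.5 + 10.5 + 2 + 2 = 38
W- = 10.5 + 2 + 10.5 + 7.5 + 5.5 + 4 = 40
(Check: W+ + W- = 78 should equal n(n+1)/2 = 78.)
Step 4: Test statistic W = min(W+, W-) = 38.
Step 5: Ties in |d|, so use the tie-corrected normal approximation.
        E[W] = n(n+1)/4 = 12*13/4 = 39.
        Tie groups: |d|=1 (t=3), |d|=4 (t=2), |d|=5 (t=2), |d|=6 (t=4); sum(t^3 - t) = 96.
        Var[W] = n(n+1)(2n+1)/24 - sum(t^3-t)/48 = 3900/24 - 96/48 = 160.5.
        z = (W - E[W]) / sqrt(Var[W]) = (38 - 39) / 12.6689 = -0.0789.
        Two-sided p = 2*Phi(z) = 0.937085.
Step 6: alpha = 0.1. fail to reject H0.

W+ = 38, W- = 40, W = min = 38, p = 0.937085, fail to reject H0.


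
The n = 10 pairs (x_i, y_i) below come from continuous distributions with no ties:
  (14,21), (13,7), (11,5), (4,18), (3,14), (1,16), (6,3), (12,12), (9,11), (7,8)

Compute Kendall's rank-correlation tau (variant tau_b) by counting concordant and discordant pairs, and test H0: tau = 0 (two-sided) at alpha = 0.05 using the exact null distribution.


Step 1: Enumerate the 45 unordered pairs (i,j) with i<j and classify each by sign(x_j-x_i) * sign(y_j-y_i).
  (1,2):dx=-1,dy=-14->C; (1,3):dx=-3,dy=-16->C; (1,4):dx=-10,dy=-3->C; (1,5):dx=-11,dy=-7->C
  (1,6):dx=-13,dy=-5->C; (1,7):dx=-8,dy=-18->C; (1,8):dx=-2,dy=-9->C; (1,9):dx=-5,dy=-10->C
  (1,10):dx=-7,dy=-13->C; (2,3):dx=-2,dy=-2->C; (2,4):dx=-9,dy=+11->D; (2,5):dx=-10,dy=+7->D
  (2,6):dx=-12,dy=+9->D; (2,7):dx=-7,dy=-4->C; (2,8):dx=-1,dy=+5->D; (2,9):dx=-4,dy=+4->D
  (2,10):dx=-6,dy=+1->D; (3,4):dx=-7,dy=+13->D; (3,5):dx=-8,dy=+9->D; (3,6):dx=-10,dy=+11->D
  (3,7):dx=-5,dy=-2->C; (3,8):dx=+1,dy=+7->C; (3,9):dx=-2,dy=+6->D; (3,10):dx=-4,dy=+3->D
  (4,5):dx=-1,dy=-4->C; (4,6):dx=-3,dy=-2->C; (4,7):dx=+2,dy=-15->D; (4,8):dx=+8,dy=-6->D
  (4,9):dx=+5,dy=-7->D; (4,10):dx=+3,dy=-10->D; (5,6):dx=-2,dy=+2->D; (5,7):dx=+3,dy=-11->D
  (5,8):dx=+9,dy=-2->D; (5,9):dx=+6,dy=-3->D; (5,10):dx=+4,dy=-6->D; (6,7):dx=+5,dy=-13->D
  (6,8):dx=+11,dy=-4->D; (6,9):dx=+8,dy=-5->D; (6,10):dx=+6,dy=-8->D; (7,8):dx=+6,dy=+9->C
  (7,9):dx=+3,dy=+8->C; (7,10):dx=+1,dy=+5->C; (8,9):dx=-3,dy=-1->C; (8,10):dx=-5,dy=-4->C
  (9,10):dx=-2,dy=-3->C
Step 2: C = 21, D = 24, total pairs = 45.
Step 3: tau = (C - D)/(n(n-1)/2) = (21 - 24)/45 = -0.066667.
Step 4: Exact two-sided p-value (enumerate n! = 3628800 permutations of y under H0): p = 0.861801.
Step 5: alpha = 0.05. fail to reject H0.

tau_b = -0.0667 (C=21, D=24), p = 0.861801, fail to reject H0.


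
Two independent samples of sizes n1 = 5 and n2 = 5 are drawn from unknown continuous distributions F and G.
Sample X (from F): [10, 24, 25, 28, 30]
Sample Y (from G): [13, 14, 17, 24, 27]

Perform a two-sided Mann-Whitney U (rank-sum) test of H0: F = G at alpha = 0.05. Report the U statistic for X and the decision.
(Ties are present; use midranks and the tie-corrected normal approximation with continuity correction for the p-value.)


Step 1: Combine and sort all 10 observations; assign midranks.
sorted (value, group): (10,X), (13,Y), (14,Y), (17,Y), (24,X), (24,Y), (25,X), (27,Y), (28,X), (30,X)
ranks: 10->1, 13->2, 14->3, 17->4, 24->5.5, 24->5.5, 25->7, 27->8, 28->9, 30->10
Step 2: Rank sum for X: R1 = 1 + 5.5 + 7 + 9 + 10 = 32.5.
Step 3: U_X = R1 - n1(n1+1)/2 = 32.5 - 5*6/2 = 32.5 - 15 = 17.5.
       U_Y = n1*n2 - U_X = 25 - 17.5 = 7.5.
Step 4: Ties are present, so use the tie-corrected normal approximation (with continuity correction) for the p-value.
Step 5: p-value = 0.345742; compare to alpha = 0.05. fail to reject H0.

U_X = 17.5, p = 0.345742, fail to reject H0 at alpha = 0.05.


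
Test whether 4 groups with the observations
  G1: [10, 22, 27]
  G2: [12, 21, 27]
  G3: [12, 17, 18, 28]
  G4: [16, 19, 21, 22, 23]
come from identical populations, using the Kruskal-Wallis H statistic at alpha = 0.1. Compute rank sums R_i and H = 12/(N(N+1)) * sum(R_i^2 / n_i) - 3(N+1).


Step 1: Combine all N = 15 observations and assign midranks.
sorted (value, group, rank): (10,G1,1), (12,G2,2.5), (12,G3,2.5), (16,G4,4), (17,G3,5), (18,G3,6), (19,G4,7), (21,G2,8.5), (21,G4,8.5), (22,G1,10.5), (22,G4,10.5), (23,G4,12), (27,G1,13.5), (27,G2,13.5), (28,G3,15)
Step 2: Sum ranks within each group.
R_1 = 25 (n_1 = 3)
R_2 = 24.5 (n_2 = 3)
R_3 = 28.5 (n_3 = 4)
R_4 = 42 (n_4 = 5)
Step 3: H = 12/(N(N+1)) * sum(R_i^2/n_i) - 3(N+1)
     = 12/(15*16) * (25^2/3 + 24.5^2/3 + 28.5^2/4 + 42^2/5) - 3*16
     = 0.050000 * 964.279 - 48
     = 0.213958.
Step 4: Ties present; correction factor C = 1 - 24/(15^3 - 15) = 0.992857. Corrected H = 0.213958 / 0.992857 = 0.215498.
Step 5: Under H0, H ~ chi^2(3); p-value = 0.975050.
Step 6: alpha = 0.1. fail to reject H0.

H = 0.2155, df = 3, p = 0.975050, fail to reject H0.


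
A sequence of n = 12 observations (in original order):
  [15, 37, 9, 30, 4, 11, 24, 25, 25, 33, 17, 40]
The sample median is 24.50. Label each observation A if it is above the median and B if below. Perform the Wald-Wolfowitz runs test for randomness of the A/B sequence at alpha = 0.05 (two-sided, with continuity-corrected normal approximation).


Step 1: Compute median = 24.50; label A = above, B = below.
Labels in order: BABABBBAAABA  (n_A = 6, n_B = 6)
Step 2: Count runs R = 8.
Step 3: Under H0 (random ordering), E[R] = 2*n_A*n_B/(n_A+n_B) + 1 = 2*6*6/12 + 1 = 7.0000.
        Var[R] = 2*n_A*n_B*(2*n_A*n_B - n_A - n_B) / ((n_A+n_B)^2 * (n_A+n_B-1)) = 4320/1584 = 2.7273.
        SD[R] = 1.6514.
Step 4: Continuity-corrected z = (R - 0.5 - E[R]) / SD[R] = (8 - 0.5 - 7.0000) / 1.6514 = 0.3028.
Step 5: Two-sided p-value via normal approximation = 2*(1 - Phi(|z|)) = 0.762069.
Step 6: alpha = 0.05. fail to reject H0.

R = 8, z = 0.3028, p = 0.762069, fail to reject H0.


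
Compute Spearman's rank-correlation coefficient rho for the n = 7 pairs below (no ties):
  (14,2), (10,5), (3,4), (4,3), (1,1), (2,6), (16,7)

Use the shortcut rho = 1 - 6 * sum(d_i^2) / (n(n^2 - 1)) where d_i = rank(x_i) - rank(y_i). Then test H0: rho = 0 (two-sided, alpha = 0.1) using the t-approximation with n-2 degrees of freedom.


Step 1: Rank x and y separately (midranks; no ties here).
rank(x): 14->6, 10->5, 3->3, 4->4, 1->1, 2->2, 16->7
rank(y): 2->2, 5->5, 4->4, 3->3, 1->1, 6->6, 7->7
Step 2: d_i = R_x(i) - R_y(i); compute d_i^2.
  (6-2)^2=16, (5-5)^2=0, (3-4)^2=1, (4-3)^2=1, (1-1)^2=0, (2-6)^2=16, (7-7)^2=0
sum(d^2) = 34.
Step 3: rho = 1 - 6*34 / (7*(7^2 - 1)) = 1 - 204/336 = 0.392857.
Step 4: Under H0, t = rho * sqrt((n-2)/(1-rho^2)) = 0.9553 ~ t(5).
Step 5: Two-sided p-value from the t-distribution with 5 df = 0.383317.
Step 6: alpha = 0.1. fail to reject H0.

rho = 0.3929, p = 0.383317, fail to reject H0 at alpha = 0.1.


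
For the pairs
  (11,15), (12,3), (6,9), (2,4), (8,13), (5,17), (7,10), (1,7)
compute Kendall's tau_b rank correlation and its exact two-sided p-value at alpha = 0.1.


Step 1: Enumerate the 28 unordered pairs (i,j) with i<j and classify each by sign(x_j-x_i) * sign(y_j-y_i).
  (1,2):dx=+1,dy=-12->D; (1,3):dx=-5,dy=-6->C; (1,4):dx=-9,dy=-11->C; (1,5):dx=-3,dy=-2->C
  (1,6):dx=-6,dy=+2->D; (1,7):dx=-4,dy=-5->C; (1,8):dx=-10,dy=-8->C; (2,3):dx=-6,dy=+6->D
  (2,4):dx=-10,dy=+1->D; (2,5):dx=-4,dy=+10->D; (2,6):dx=-7,dy=+14->D; (2,7):dx=-5,dy=+7->D
  (2,8):dx=-11,dy=+4->D; (3,4):dx=-4,dy=-5->C; (3,5):dx=+2,dy=+4->C; (3,6):dx=-1,dy=+8->D
  (3,7):dx=+1,dy=+1->C; (3,8):dx=-5,dy=-2->C; (4,5):dx=+6,dy=+9->C; (4,6):dx=+3,dy=+13->C
  (4,7):dx=+5,dy=+6->C; (4,8):dx=-1,dy=+3->D; (5,6):dx=-3,dy=+4->D; (5,7):dx=-1,dy=-3->C
  (5,8):dx=-7,dy=-6->C; (6,7):dx=+2,dy=-7->D; (6,8):dx=-4,dy=-10->C; (7,8):dx=-6,dy=-3->C
Step 2: C = 16, D = 12, total pairs = 28.
Step 3: tau = (C - D)/(n(n-1)/2) = (16 - 12)/28 = 0.142857.
Step 4: Exact two-sided p-value (enumerate n! = 40320 permutations of y under H0): p = 0.719544.
Step 5: alpha = 0.1. fail to reject H0.

tau_b = 0.1429 (C=16, D=12), p = 0.719544, fail to reject H0.


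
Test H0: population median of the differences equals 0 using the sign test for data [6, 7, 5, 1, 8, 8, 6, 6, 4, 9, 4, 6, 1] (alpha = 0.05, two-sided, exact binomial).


Step 1: Discard zero differences. Original n = 13; n_eff = number of nonzero differences = 13.
Nonzero differences (with sign): +6, +7, +5, +1, +8, +8, +6, +6, +4, +9, +4, +6, +1
Step 2: Count signs: positive = 13, negative = 0.
Step 3: Under H0: P(positive) = 0.5, so the number of positives S ~ Bin(13, 0.5).
Step 4: Two-sided exact p-value = sum of Bin(13,0.5) probabilities at or below the observed probability = 0.000244.
Step 5: alpha = 0.05. reject H0.

n_eff = 13, pos = 13, neg = 0, p = 0.000244, reject H0.


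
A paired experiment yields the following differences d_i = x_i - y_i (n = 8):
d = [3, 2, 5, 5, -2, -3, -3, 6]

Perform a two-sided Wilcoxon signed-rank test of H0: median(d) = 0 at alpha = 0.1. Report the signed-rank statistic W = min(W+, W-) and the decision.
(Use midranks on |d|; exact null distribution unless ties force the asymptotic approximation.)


Step 1: Drop any zero differences (none here) and take |d_i|.
|d| = [3, 2, 5, 5, 2, 3, 3, 6]
Step 2: Midrank |d_i| (ties get averaged ranks).
ranks: |3|->4, |2|->1.5, |5|->6.5, |5|->6.5, |2|->1.5, |3|->4, |3|->4, |6|->8
Step 3: Attach original signs; sum ranks with positive sign and with negative sign.
W+ = 4 + 1.5 + 6.5 + 6.5 + 8 = 26.5
W- = 1.5 + 4 + 4 = 9.5
(Check: W+ + W- = 36 should equal n(n+1)/2 = 36.)
Step 4: Test statistic W = min(W+, W-) = 9.5.
Step 5: Ties in |d|, so use the tie-corrected normal approximation.
        E[W] = n(n+1)/4 = 8*9/4 = 18.
        Tie groups: |d|=2 (t=2), |d|=3 (t=3), |d|=5 (t=2); sum(t^3 - t) = 36.
        Var[W] = n(n+1)(2n+1)/24 - sum(t^3-t)/48 = 1224/24 - 36/48 = 50.25.
        z = (W - E[W]) / sqrt(Var[W]) = (9.5 - 18) / 7.0887 = -1.1991.
        Two-sided p = 2*Phi(z) = 0.230494.
Step 6: alpha = 0.1. fail to reject H0.

W+ = 26.5, W- = 9.5, W = min = 9.5, p = 0.230494, fail to reject H0.


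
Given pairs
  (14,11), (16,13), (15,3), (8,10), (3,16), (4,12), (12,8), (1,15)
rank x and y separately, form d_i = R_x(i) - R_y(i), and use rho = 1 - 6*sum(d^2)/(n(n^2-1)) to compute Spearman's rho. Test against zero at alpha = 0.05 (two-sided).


Step 1: Rank x and y separately (midranks; no ties here).
rank(x): 14->6, 16->8, 15->7, 8->4, 3->2, 4->3, 12->5, 1->1
rank(y): 11->4, 13->6, 3->1, 10->3, 16->8, 12->5, 8->2, 15->7
Step 2: d_i = R_x(i) - R_y(i); compute d_i^2.
  (6-4)^2=4, (8-6)^2=4, (7-1)^2=36, (4-3)^2=1, (2-8)^2=36, (3-5)^2=4, (5-2)^2=9, (1-7)^2=36
sum(d^2) = 130.
Step 3: rho = 1 - 6*130 / (8*(8^2 - 1)) = 1 - 780/504 = -0.547619.
Step 4: Under H0, t = rho * sqrt((n-2)/(1-rho^2)) = -1.6031 ~ t(6).
Step 5: Two-sided p-value from the t-distribution with 6 df = 0.160026.
Step 6: alpha = 0.05. fail to reject H0.

rho = -0.5476, p = 0.160026, fail to reject H0 at alpha = 0.05.


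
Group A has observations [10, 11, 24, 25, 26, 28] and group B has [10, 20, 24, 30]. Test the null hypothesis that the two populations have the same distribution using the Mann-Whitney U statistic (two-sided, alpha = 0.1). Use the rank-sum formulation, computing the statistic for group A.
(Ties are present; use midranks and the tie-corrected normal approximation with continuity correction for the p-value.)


Step 1: Combine and sort all 10 observations; assign midranks.
sorted (value, group): (10,X), (10,Y), (11,X), (20,Y), (24,X), (24,Y), (25,X), (26,X), (28,X), (30,Y)
ranks: 10->1.5, 10->1.5, 11->3, 20->4, 24->5.5, 24->5.5, 25->7, 26->8, 28->9, 30->10
Step 2: Rank sum for X: R1 = 1.5 + 3 + 5.5 + 7 + 8 + 9 = 34.
Step 3: U_X = R1 - n1(n1+1)/2 = 34 - 6*7/2 = 34 - 21 = 13.
       U_Y = n1*n2 - U_X = 24 - 13 = 11.
Step 4: Ties are present, so use the tie-corrected normal approximation (with continuity correction) for the p-value.
Step 5: p-value = 0.914589; compare to alpha = 0.1. fail to reject H0.

U_X = 13, p = 0.914589, fail to reject H0 at alpha = 0.1.


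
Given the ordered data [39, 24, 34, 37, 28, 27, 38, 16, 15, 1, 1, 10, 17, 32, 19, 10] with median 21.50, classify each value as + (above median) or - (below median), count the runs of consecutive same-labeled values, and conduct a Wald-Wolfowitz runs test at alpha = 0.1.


Step 1: Compute median = 21.50; label A = above, B = below.
Labels in order: AAAAAAABBBBBBABB  (n_A = 8, n_B = 8)
Step 2: Count runs R = 4.
Step 3: Under H0 (random ordering), E[R] = 2*n_A*n_B/(n_A+n_B) + 1 = 2*8*8/16 + 1 = 9.0000.
        Var[R] = 2*n_A*n_B*(2*n_A*n_B - n_A - n_B) / ((n_A+n_B)^2 * (n_A+n_B-1)) = 14336/3840 = 3.7333.
        SD[R] = 1.9322.
Step 4: Continuity-corrected z = (R + 0.5 - E[R]) / SD[R] = (4 + 0.5 - 9.0000) / 1.9322 = -2.3290.
Step 5: Two-sided p-value via normal approximation = 2*(1 - Phi(|z|)) = 0.019861.
Step 6: alpha = 0.1. reject H0.

R = 4, z = -2.3290, p = 0.019861, reject H0.


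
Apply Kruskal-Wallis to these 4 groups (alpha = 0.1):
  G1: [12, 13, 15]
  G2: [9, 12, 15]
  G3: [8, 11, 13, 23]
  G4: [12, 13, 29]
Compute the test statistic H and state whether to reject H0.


Step 1: Combine all N = 13 observations and assign midranks.
sorted (value, group, rank): (8,G3,1), (9,G2,2), (11,G3,3), (12,G1,5), (12,G2,5), (12,G4,5), (13,G1,8), (13,G3,8), (13,G4,8), (15,G1,10.5), (15,G2,10.5), (23,G3,12), (29,G4,13)
Step 2: Sum ranks within each group.
R_1 = 23.5 (n_1 = 3)
R_2 = 17.5 (n_2 = 3)
R_3 = 24 (n_3 = 4)
R_4 = 26 (n_4 = 3)
Step 3: H = 12/(N(N+1)) * sum(R_i^2/n_i) - 3(N+1)
     = 12/(13*14) * (23.5^2/3 + 17.5^2/3 + 24^2/4 + 26^2/3) - 3*14
     = 0.065934 * 655.5 - 42
     = 1.219780.
Step 4: Ties present; correction factor C = 1 - 54/(13^3 - 13) = 0.975275. Corrected H = 1.219780 / 0.975275 = 1.250704.
Step 5: Under H0, H ~ chi^2(3); p-value = 0.740871.
Step 6: alpha = 0.1. fail to reject H0.

H = 1.2507, df = 3, p = 0.740871, fail to reject H0.


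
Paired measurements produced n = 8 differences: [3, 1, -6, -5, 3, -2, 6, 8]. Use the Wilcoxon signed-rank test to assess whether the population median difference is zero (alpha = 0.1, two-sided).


Step 1: Drop any zero differences (none here) and take |d_i|.
|d| = [3, 1, 6, 5, 3, 2, 6, 8]
Step 2: Midrank |d_i| (ties get averaged ranks).
ranks: |3|->3.5, |1|->1, |6|->6.5, |5|->5, |3|->3.5, |2|->2, |6|->6.5, |8|->8
Step 3: Attach original signs; sum ranks with positive sign and with negative sign.
W+ = 3.5 + 1 + 3.5 + 6.5 + 8 = 22.5
W- = 6.5 + 5 + 2 = 13.5
(Check: W+ + W- = 36 should equal n(n+1)/2 = 36.)
Step 4: Test statistic W = min(W+, W-) = 13.5.
Step 5: Ties in |d|, so use the tie-corrected normal approximation.
        E[W] = n(n+1)/4 = 8*9/4 = 18.
        Tie groups: |d|=3 (t=2), |d|=6 (t=2); sum(t^3 - t) = 12.
        Var[W] = n(n+1)(2n+1)/24 - sum(t^3-t)/48 = 1224/24 - 12/48 = 50.75.
        z = (W - E[W]) / sqrt(Var[W]) = (13.5 - 18) / 7.1239 = -0.6317.
        Two-sided p = 2*Phi(z) = 0.527599.
Step 6: alpha = 0.1. fail to reject H0.

W+ = 22.5, W- = 13.5, W = min = 13.5, p = 0.527599, fail to reject H0.


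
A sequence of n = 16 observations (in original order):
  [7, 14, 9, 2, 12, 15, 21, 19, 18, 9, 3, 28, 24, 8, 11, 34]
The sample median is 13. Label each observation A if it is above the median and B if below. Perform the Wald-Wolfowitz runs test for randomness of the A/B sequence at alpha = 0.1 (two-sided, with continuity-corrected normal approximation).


Step 1: Compute median = 13; label A = above, B = below.
Labels in order: BABBBAAAABBAABBA  (n_A = 8, n_B = 8)
Step 2: Count runs R = 8.
Step 3: Under H0 (random ordering), E[R] = 2*n_A*n_B/(n_A+n_B) + 1 = 2*8*8/16 + 1 = 9.0000.
        Var[R] = 2*n_A*n_B*(2*n_A*n_B - n_A - n_B) / ((n_A+n_B)^2 * (n_A+n_B-1)) = 14336/3840 = 3.7333.
        SD[R] = 1.9322.
Step 4: Continuity-corrected z = (R + 0.5 - E[R]) / SD[R] = (8 + 0.5 - 9.0000) / 1.9322 = -0.2588.
Step 5: Two-sided p-value via normal approximation = 2*(1 - Phi(|z|)) = 0.795809.
Step 6: alpha = 0.1. fail to reject H0.

R = 8, z = -0.2588, p = 0.795809, fail to reject H0.


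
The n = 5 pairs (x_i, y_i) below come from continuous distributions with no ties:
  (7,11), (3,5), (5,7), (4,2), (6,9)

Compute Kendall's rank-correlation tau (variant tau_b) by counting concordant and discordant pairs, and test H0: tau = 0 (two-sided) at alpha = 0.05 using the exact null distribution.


Step 1: Enumerate the 10 unordered pairs (i,j) with i<j and classify each by sign(x_j-x_i) * sign(y_j-y_i).
  (1,2):dx=-4,dy=-6->C; (1,3):dx=-2,dy=-4->C; (1,4):dx=-3,dy=-9->C; (1,5):dx=-1,dy=-2->C
  (2,3):dx=+2,dy=+2->C; (2,4):dx=+1,dy=-3->D; (2,5):dx=+3,dy=+4->C; (3,4):dx=-1,dy=-5->C
  (3,5):dx=+1,dy=+2->C; (4,5):dx=+2,dy=+7->C
Step 2: C = 9, D = 1, total pairs = 10.
Step 3: tau = (C - D)/(n(n-1)/2) = (9 - 1)/10 = 0.800000.
Step 4: Exact two-sided p-value (enumerate n! = 120 permutations of y under H0): p = 0.083333.
Step 5: alpha = 0.05. fail to reject H0.

tau_b = 0.8000 (C=9, D=1), p = 0.083333, fail to reject H0.


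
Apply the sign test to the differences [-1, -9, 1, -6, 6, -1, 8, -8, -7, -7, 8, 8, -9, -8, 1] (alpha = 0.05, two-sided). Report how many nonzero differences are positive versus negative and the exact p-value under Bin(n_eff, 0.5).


Step 1: Discard zero differences. Original n = 15; n_eff = number of nonzero differences = 15.
Nonzero differences (with sign): -1, -9, +1, -6, +6, -1, +8, -8, -7, -7, +8, +8, -9, -8, +1
Step 2: Count signs: positive = 6, negative = 9.
Step 3: Under H0: P(positive) = 0.5, so the number of positives S ~ Bin(15, 0.5).
Step 4: Two-sided exact p-value = sum of Bin(15,0.5) probabilities at or below the observed probability = 0.607239.
Step 5: alpha = 0.05. fail to reject H0.

n_eff = 15, pos = 6, neg = 9, p = 0.607239, fail to reject H0.


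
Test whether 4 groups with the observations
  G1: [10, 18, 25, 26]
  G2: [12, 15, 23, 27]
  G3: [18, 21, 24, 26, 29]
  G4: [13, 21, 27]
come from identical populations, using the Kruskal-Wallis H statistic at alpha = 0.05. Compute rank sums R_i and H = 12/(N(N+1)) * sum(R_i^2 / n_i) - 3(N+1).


Step 1: Combine all N = 16 observations and assign midranks.
sorted (value, group, rank): (10,G1,1), (12,G2,2), (13,G4,3), (15,G2,4), (18,G1,5.5), (18,G3,5.5), (21,G3,7.5), (21,G4,7.5), (23,G2,9), (24,G3,10), (25,G1,11), (26,G1,12.5), (26,G3,12.5), (27,G2,14.5), (27,G4,14.5), (29,G3,16)
Step 2: Sum ranks within each group.
R_1 = 30 (n_1 = 4)
R_2 = 29.5 (n_2 = 4)
R_3 = 51.5 (n_3 = 5)
R_4 = 25 (n_4 = 3)
Step 3: H = 12/(N(N+1)) * sum(R_i^2/n_i) - 3(N+1)
     = 12/(16*17) * (30^2/4 + 29.5^2/4 + 51.5^2/5 + 25^2/3) - 3*17
     = 0.044118 * 1181.35 - 51
     = 1.118199.
Step 4: Ties present; correction factor C = 1 - 24/(16^3 - 16) = 0.994118. Corrected H = 1.118199 / 0.994118 = 1.124815.
Step 5: Under H0, H ~ chi^2(3); p-value = 0.771087.
Step 6: alpha = 0.05. fail to reject H0.

H = 1.1248, df = 3, p = 0.771087, fail to reject H0.


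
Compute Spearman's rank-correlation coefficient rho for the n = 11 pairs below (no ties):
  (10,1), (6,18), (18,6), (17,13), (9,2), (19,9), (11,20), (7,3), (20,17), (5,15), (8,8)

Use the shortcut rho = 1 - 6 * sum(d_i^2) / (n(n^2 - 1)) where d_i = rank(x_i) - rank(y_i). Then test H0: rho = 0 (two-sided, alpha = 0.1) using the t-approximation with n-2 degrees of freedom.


Step 1: Rank x and y separately (midranks; no ties here).
rank(x): 10->6, 6->2, 18->9, 17->8, 9->5, 19->10, 11->7, 7->3, 20->11, 5->1, 8->4
rank(y): 1->1, 18->10, 6->4, 13->7, 2->2, 9->6, 20->11, 3->3, 17->9, 15->8, 8->5
Step 2: d_i = R_x(i) - R_y(i); compute d_i^2.
  (6-1)^2=25, (2-10)^2=64, (9-4)^2=25, (8-7)^2=1, (5-2)^2=9, (10-6)^2=16, (7-11)^2=16, (3-3)^2=0, (11-9)^2=4, (1-8)^2=49, (4-5)^2=1
sum(d^2) = 210.
Step 3: rho = 1 - 6*210 / (11*(11^2 - 1)) = 1 - 1260/1320 = 0.045455.
Step 4: Under H0, t = rho * sqrt((n-2)/(1-rho^2)) = 0.1365 ~ t(9).
Step 5: Two-sided p-value from the t-distribution with 9 df = 0.894427.
Step 6: alpha = 0.1. fail to reject H0.

rho = 0.0455, p = 0.894427, fail to reject H0 at alpha = 0.1.


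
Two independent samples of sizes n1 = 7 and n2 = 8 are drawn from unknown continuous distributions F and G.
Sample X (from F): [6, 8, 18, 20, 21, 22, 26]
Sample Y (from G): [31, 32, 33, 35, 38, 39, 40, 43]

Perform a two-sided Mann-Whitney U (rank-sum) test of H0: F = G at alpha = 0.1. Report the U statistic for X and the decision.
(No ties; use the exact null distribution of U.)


Step 1: Combine and sort all 15 observations; assign midranks.
sorted (value, group): (6,X), (8,X), (18,X), (20,X), (21,X), (22,X), (26,X), (31,Y), (32,Y), (33,Y), (35,Y), (38,Y), (39,Y), (40,Y), (43,Y)
ranks: 6->1, 8->2, 18->3, 20->4, 21->5, 22->6, 26->7, 31->8, 32->9, 33->10, 35->11, 38->12, 39->13, 40->14, 43->15
Step 2: Rank sum for X: R1 = 1 + 2 + 3 + 4 + 5 + 6 + 7 = 28.
Step 3: U_X = R1 - n1(n1+1)/2 = 28 - 7*8/2 = 28 - 28 = 0.
       U_Y = n1*n2 - U_X = 56 - 0 = 56.
Step 4: No ties, so the exact null distribution of U (based on enumerating the C(15,7) = 6435 equally likely rank assignments) gives the two-sided p-value.
Step 5: p-value = 0.000311; compare to alpha = 0.1. reject H0.

U_X = 0, p = 0.000311, reject H0 at alpha = 0.1.


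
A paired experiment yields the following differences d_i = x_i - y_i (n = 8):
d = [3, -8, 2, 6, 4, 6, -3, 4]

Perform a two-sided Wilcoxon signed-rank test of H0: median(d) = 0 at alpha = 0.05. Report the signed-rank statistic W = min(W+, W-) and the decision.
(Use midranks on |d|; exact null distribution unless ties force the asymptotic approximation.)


Step 1: Drop any zero differences (none here) and take |d_i|.
|d| = [3, 8, 2, 6, 4, 6, 3, 4]
Step 2: Midrank |d_i| (ties get averaged ranks).
ranks: |3|->2.5, |8|->8, |2|->1, |6|->6.5, |4|->4.5, |6|->6.5, |3|->2.5, |4|->4.5
Step 3: Attach original signs; sum ranks with positive sign and with negative sign.
W+ = 2.5 + 1 + 6.5 + 4.5 + 6.5 + 4.5 = 25.5
W- = 8 + 2.5 = 10.5
(Check: W+ + W- = 36 should equal n(n+1)/2 = 36.)
Step 4: Test statistic W = min(W+, W-) = 10.5.
Step 5: Ties in |d|, so use the tie-corrected normal approximation.
        E[W] = n(n+1)/4 = 8*9/4 = 18.
        Tie groups: |d|=3 (t=2), |d|=4 (t=2), |d|=6 (t=2); sum(t^3 - t) = 18.
        Var[W] = n(n+1)(2n+1)/24 - sum(t^3-t)/48 = 1224/24 - 18/48 = 50.625.
        z = (W - E[W]) / sqrt(Var[W]) = (10.5 - 18) / 7.1151 = -1.0541.
        Two-sided p = 2*Phi(z) = 0.291841.
Step 6: alpha = 0.05. fail to reject H0.

W+ = 25.5, W- = 10.5, W = min = 10.5, p = 0.291841, fail to reject H0.


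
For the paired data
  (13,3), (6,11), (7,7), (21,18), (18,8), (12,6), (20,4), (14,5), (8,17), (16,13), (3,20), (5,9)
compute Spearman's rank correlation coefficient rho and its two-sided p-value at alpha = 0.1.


Step 1: Rank x and y separately (midranks; no ties here).
rank(x): 13->7, 6->3, 7->4, 21->12, 18->10, 12->6, 20->11, 14->8, 8->5, 16->9, 3->1, 5->2
rank(y): 3->1, 11->8, 7->5, 18->11, 8->6, 6->4, 4->2, 5->3, 17->10, 13->9, 20->12, 9->7
Step 2: d_i = R_x(i) - R_y(i); compute d_i^2.
  (7-1)^2=36, (3-8)^2=25, (4-5)^2=1, (12-11)^2=1, (10-6)^2=16, (6-4)^2=4, (11-2)^2=81, (8-3)^2=25, (5-10)^2=25, (9-9)^2=0, (1-12)^2=121, (2-7)^2=25
sum(d^2) = 360.
Step 3: rho = 1 - 6*360 / (12*(12^2 - 1)) = 1 - 2160/1716 = -0.258741.
Step 4: Under H0, t = rho * sqrt((n-2)/(1-rho^2)) = -0.8471 ~ t(10).
Step 5: Two-sided p-value from the t-distribution with 10 df = 0.416775.
Step 6: alpha = 0.1. fail to reject H0.

rho = -0.2587, p = 0.416775, fail to reject H0 at alpha = 0.1.
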